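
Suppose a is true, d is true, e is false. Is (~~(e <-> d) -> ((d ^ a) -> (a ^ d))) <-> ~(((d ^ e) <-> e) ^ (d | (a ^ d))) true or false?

0

e <-> d = 0 <-> 1 = 0
~(e <-> d) = ~0 = 1
~~(e <-> d) = ~1 = 0
d ^ a = 1 ^ 1 = 0
a ^ d = 1 ^ 1 = 0
(d ^ a) -> (a ^ d) = 0 -> 0 = 1
~~(e <-> d) -> ((d ^ a) -> (a ^ d)) = 0 -> 1 = 1
d ^ e = 1 ^ 0 = 1
(d ^ e) <-> e = 1 <-> 0 = 0
a ^ d = 1 ^ 1 = 0
d | (a ^ d) = 1 | 0 = 1
((d ^ e) <-> e) ^ (d | (a ^ d)) = 0 ^ 1 = 1
~(((d ^ e) <-> e) ^ (d | (a ^ d))) = ~1 = 0
(~~(e <-> d) -> ((d ^ a) -> (a ^ d))) <-> ~(((d ^ e) <-> e) ^ (d | (a ^ d))) = 1 <-> 0 = 0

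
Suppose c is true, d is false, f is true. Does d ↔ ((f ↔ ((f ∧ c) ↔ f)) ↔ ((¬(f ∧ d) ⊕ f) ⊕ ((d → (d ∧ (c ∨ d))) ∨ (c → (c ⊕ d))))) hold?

False

f ∧ c = True ∧ True = True
(f ∧ c) ↔ f = True ↔ True = True
f ↔ ((f ∧ c) ↔ f) = True ↔ True = True
f ∧ d = True ∧ False = False
¬(f ∧ d) = ¬False = True
¬(f ∧ d) ⊕ f = True ⊕ True = False
c ∨ d = True ∨ False = True
d ∧ (c ∨ d) = False ∧ True = False
d → (d ∧ (c ∨ d)) = False → False = True
c ⊕ d = True ⊕ False = True
c → (c ⊕ d) = True → True = True
(d → (d ∧ (c ∨ d))) ∨ (c → (c ⊕ d)) = True ∨ True = True
(¬(f ∧ d) ⊕ f) ⊕ ((d → (d ∧ (c ∨ d))) ∨ (c → (c ⊕ d))) = False ⊕ True = True
(f ↔ ((f ∧ c) ↔ f)) ↔ ((¬(f ∧ d) ⊕ f) ⊕ ((d → (d ∧ (c ∨ d))) ∨ (c → (c ⊕ d)))) = True ↔ True = True
d ↔ ((f ↔ ((f ∧ c) ↔ f)) ↔ ((¬(f ∧ d) ⊕ f) ⊕ ((d → (d ∧ (c ∨ d))) ∨ (c → (c ⊕ d))))) = False ↔ True = False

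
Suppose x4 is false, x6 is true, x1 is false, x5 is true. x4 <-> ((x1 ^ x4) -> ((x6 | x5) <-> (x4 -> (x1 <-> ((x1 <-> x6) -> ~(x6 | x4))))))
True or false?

0

Substituting x4=0, x6=1, x1=0, x5=1:
x1 ^ x4 = 0 ^ 0 = 0
x6 | x5 = 1 | 1 = 1
x1 <-> x6 = 0 <-> 1 = 0
x6 | x4 = 1 | 0 = 1
~(x6 | x4) = ~1 = 0
(x1 <-> x6) -> ~(x6 | x4) = 0 -> 0 = 1
x1 <-> ((x1 <-> x6) -> ~(x6 | x4)) = 0 <-> 1 = 0
x4 -> (x1 <-> ((x1 <-> x6) -> ~(x6 | x4))) = 0 -> 0 = 1
(x6 | x5) <-> (x4 -> (x1 <-> ((x1 <-> x6) -> ~(x6 | x4)))) = 1 <-> 1 = 1
(x1 ^ x4) -> ((x6 | x5) <-> (x4 -> (x1 <-> ((x1 <-> x6) -> ~(x6 | x4))))) = 0 -> 1 = 1
x4 <-> ((x1 ^ x4) -> ((x6 | x5) <-> (x4 -> (x1 <-> ((x1 <-> x6) -> ~(x6 | x4)))))) = 0 <-> 1 = 0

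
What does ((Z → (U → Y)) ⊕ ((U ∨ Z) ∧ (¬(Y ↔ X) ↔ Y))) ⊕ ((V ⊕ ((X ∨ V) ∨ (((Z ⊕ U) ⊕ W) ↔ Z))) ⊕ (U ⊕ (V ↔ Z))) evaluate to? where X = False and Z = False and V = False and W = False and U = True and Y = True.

False

U → Y = True → True = True
Z → (U → Y) = False → True = True
U ∨ Z = True ∨ False = True
Y ↔ X = True ↔ False = False
¬(Y ↔ X) = ¬False = True
¬(Y ↔ X) ↔ Y = True ↔ True = True
(U ∨ Z) ∧ (¬(Y ↔ X) ↔ Y) = True ∧ True = True
(Z → (U → Y)) ⊕ ((U ∨ Z) ∧ (¬(Y ↔ X) ↔ Y)) = True ⊕ True = False
X ∨ V = False ∨ False = False
Z ⊕ U = False ⊕ True = True
(Z ⊕ U) ⊕ W = True ⊕ False = True
((Z ⊕ U) ⊕ W) ↔ Z = True ↔ False = False
(X ∨ V) ∨ (((Z ⊕ U) ⊕ W) ↔ Z) = False ∨ False = False
V ⊕ ((X ∨ V) ∨ (((Z ⊕ U) ⊕ W) ↔ Z)) = False ⊕ False = False
V ↔ Z = False ↔ False = True
U ⊕ (V ↔ Z) = True ⊕ True = False
(V ⊕ ((X ∨ V) ∨ (((Z ⊕ U) ⊕ W) ↔ Z))) ⊕ (U ⊕ (V ↔ Z)) = False ⊕ False = False
((Z → (U → Y)) ⊕ ((U ∨ Z) ∧ (¬(Y ↔ X) ↔ Y))) ⊕ ((V ⊕ ((X ∨ V) ∨ (((Z ⊕ U) ⊕ W) ↔ Z))) ⊕ (U ⊕ (V ↔ Z))) = False ⊕ False = False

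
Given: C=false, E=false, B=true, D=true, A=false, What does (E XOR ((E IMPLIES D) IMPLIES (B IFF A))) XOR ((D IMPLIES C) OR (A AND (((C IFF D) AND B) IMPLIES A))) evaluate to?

false

Substituting C=false, E=false, B=true, D=true, A=false:
E IMPLIES D = false IMPLIES true = true
B IFF A = true IFF false = false
(E IMPLIES D) IMPLIES (B IFF A) = true IMPLIES false = false
E XOR ((E IMPLIES D) IMPLIES (B IFF A)) = false XOR false = false
D IMPLIES C = true IMPLIES false = false
C IFF D = false IFF true = false
(C IFF D) AND B = false AND true = false
((C IFF D) AND B) IMPLIES A = false IMPLIES false = true
A AND (((C IFF D) AND B) IMPLIES A) = false AND true = false
(D IMPLIES C) OR (A AND (((C IFF D) AND B) IMPLIES A)) = false OR false = false
(E XOR ((E IMPLIES D) IMPLIES (B IFF A))) XOR ((D IMPLIES C) OR (A AND (((C IFF D) AND B) IMPLIES A))) = false XOR false = false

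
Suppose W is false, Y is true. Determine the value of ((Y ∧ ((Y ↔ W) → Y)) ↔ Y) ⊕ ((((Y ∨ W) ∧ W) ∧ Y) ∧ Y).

Y ↔ W = True ↔ False = False
(Y ↔ W) → Y = False → True = True
Y ∧ ((Y ↔ W) → Y) = True ∧ True = True
(Y ∧ ((Y ↔ W) → Y)) ↔ Y = True ↔ True = True
Y ∨ W = True ∨ False = True
(Y ∨ W) ∧ W = True ∧ False = False
((Y ∨ W) ∧ W) ∧ Y = False ∧ True = False
(((Y ∨ W) ∧ W) ∧ Y) ∧ Y = False ∧ True = False
((Y ∧ ((Y ↔ W) → Y)) ↔ Y) ⊕ ((((Y ∨ W) ∧ W) ∧ Y) ∧ Y) = True ⊕ False = True

True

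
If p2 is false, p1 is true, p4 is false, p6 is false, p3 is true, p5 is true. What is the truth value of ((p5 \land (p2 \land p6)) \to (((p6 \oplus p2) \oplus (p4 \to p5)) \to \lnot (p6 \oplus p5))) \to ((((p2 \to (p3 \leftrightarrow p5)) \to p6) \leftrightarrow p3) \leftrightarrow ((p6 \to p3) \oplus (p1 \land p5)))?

Substituting p2=\text{False}, p1=\text{True}, p4=\text{False}, p6=\text{False}, p3=\text{True}, p5=\text{True}:
p2 \land p6 = \text{False} \land \text{False} = \text{False}
p5 \land (p2 \land p6) = \text{True} \land \text{False} = \text{False}
p6 \oplus p2 = \text{False} \oplus \text{False} = \text{False}
p4 \to p5 = \text{False} \to \text{True} = \text{True}
(p6 \oplus p2) \oplus (p4 \to p5) = \text{False} \oplus \text{True} = \text{True}
p6 \oplus p5 = \text{False} \oplus \text{True} = \text{True}
\lnot (p6 \oplus p5) = \lnot \text{True} = \text{False}
((p6 \oplus p2) \oplus (p4 \to p5)) \to \lnot (p6 \oplus p5) = \text{True} \to \text{False} = \text{False}
(p5 \land (p2 \land p6)) \to (((p6 \oplus p2) \oplus (p4 \to p5)) \to \lnot (p6 \oplus p5)) = \text{False} \to \text{False} = \text{True}
p3 \leftrightarrow p5 = \text{True} \leftrightarrow \text{True} = \text{True}
p2 \to (p3 \leftrightarrow p5) = \text{False} \to \text{True} = \text{True}
(p2 \to (p3 \leftrightarrow p5)) \to p6 = \text{True} \to \text{False} = \text{False}
((p2 \to (p3 \leftrightarrow p5)) \to p6) \leftrightarrow p3 = \text{False} \leftrightarrow \text{True} = \text{False}
p6 \to p3 = \text{False} \to \text{True} = \text{True}
p1 \land p5 = \text{True} \land \text{True} = \text{True}
(p6 \to p3) \oplus (p1 \land p5) = \text{True} \oplus \text{True} = \text{False}
(((p2 \to (p3 \leftrightarrow p5)) \to p6) \leftrightarrow p3) \leftrightarrow ((p6 \to p3) \oplus (p1 \land p5)) = \text{False} \leftrightarrow \text{False} = \text{True}
((p5 \land (p2 \land p6)) \to (((p6 \oplus p2) \oplus (p4 \to p5)) \to \lnot (p6 \oplus p5))) \to ((((p2 \to (p3 \leftrightarrow p5)) \to p6) \leftrightarrow p3) \leftrightarrow ((p6 \to p3) \oplus (p1 \land p5))) = \text{True} \to \text{True} = \text{True}

\text{True}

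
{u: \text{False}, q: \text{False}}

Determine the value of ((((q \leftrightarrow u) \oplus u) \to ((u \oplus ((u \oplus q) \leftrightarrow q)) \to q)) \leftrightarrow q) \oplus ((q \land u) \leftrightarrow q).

\text{False}

Substituting u=\text{False}, q=\text{False}:
q \leftrightarrow u = \text{False} \leftrightarrow \text{False} = \text{True}
(q \leftrightarrow u) \oplus u = \text{True} \oplus \text{False} = \text{True}
u \oplus q = \text{False} \oplus \text{False} = \text{False}
(u \oplus q) \leftrightarrow q = \text{False} \leftrightarrow \text{False} = \text{True}
u \oplus ((u \oplus q) \leftrightarrow q) = \text{False} \oplus \text{True} = \text{True}
(u \oplus ((u \oplus q) \leftrightarrow q)) \to q = \text{True} \to \text{False} = \text{False}
((q \leftrightarrow u) \oplus u) \to ((u \oplus ((u \oplus q) \leftrightarrow q)) \to q) = \text{True} \to \text{False} = \text{False}
(((q \leftrightarrow u) \oplus u) \to ((u \oplus ((u \oplus q) \leftrightarrow q)) \to q)) \leftrightarrow q = \text{False} \leftrightarrow \text{False} = \text{True}
q \land u = \text{False} \land \text{False} = \text{False}
(q \land u) \leftrightarrow q = \text{False} \leftrightarrow \text{False} = \text{True}
((((q \leftrightarrow u) \oplus u) \to ((u \oplus ((u \oplus q) \leftrightarrow q)) \to q)) \leftrightarrow q) \oplus ((q \land u) \leftrightarrow q) = \text{True} \oplus \text{True} = \text{False}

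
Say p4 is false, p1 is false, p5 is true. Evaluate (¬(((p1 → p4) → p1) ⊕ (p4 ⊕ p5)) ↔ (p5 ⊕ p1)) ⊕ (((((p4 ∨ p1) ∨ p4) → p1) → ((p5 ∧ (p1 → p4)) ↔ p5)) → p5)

T

Substituting p4=F, p1=F, p5=T:
p1 → p4 = F → F = T
(p1 → p4) → p1 = T → F = F
p4 ⊕ p5 = F ⊕ T = T
((p1 → p4) → p1) ⊕ (p4 ⊕ p5) = F ⊕ T = T
¬(((p1 → p4) → p1) ⊕ (p4 ⊕ p5)) = ¬T = F
p5 ⊕ p1 = T ⊕ F = T
¬(((p1 → p4) → p1) ⊕ (p4 ⊕ p5)) ↔ (p5 ⊕ p1) = F ↔ T = F
p4 ∨ p1 = F ∨ F = F
(p4 ∨ p1) ∨ p4 = F ∨ F = F
((p4 ∨ p1) ∨ p4) → p1 = F → F = T
p1 → p4 = F → F = T
p5 ∧ (p1 → p4) = T ∧ T = T
(p5 ∧ (p1 → p4)) ↔ p5 = T ↔ T = T
(((p4 ∨ p1) ∨ p4) → p1) → ((p5 ∧ (p1 → p4)) ↔ p5) = T → T = T
((((p4 ∨ p1) ∨ p4) → p1) → ((p5 ∧ (p1 → p4)) ↔ p5)) → p5 = T → T = T
(¬(((p1 → p4) → p1) ⊕ (p4 ⊕ p5)) ↔ (p5 ⊕ p1)) ⊕ (((((p4 ∨ p1) ∨ p4) → p1) → ((p5 ∧ (p1 → p4)) ↔ p5)) → p5) = F ⊕ T = T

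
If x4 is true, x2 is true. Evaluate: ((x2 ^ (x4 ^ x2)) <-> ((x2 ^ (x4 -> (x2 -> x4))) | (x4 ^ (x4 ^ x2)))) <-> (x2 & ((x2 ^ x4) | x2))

x4 ^ x2 = 1 ^ 1 = 0
x2 ^ (x4 ^ x2) = 1 ^ 0 = 1
x2 -> x4 = 1 -> 1 = 1
x4 -> (x2 -> x4) = 1 -> 1 = 1
x2 ^ (x4 -> (x2 -> x4)) = 1 ^ 1 = 0
x4 ^ x2 = 1 ^ 1 = 0
x4 ^ (x4 ^ x2) = 1 ^ 0 = 1
(x2 ^ (x4 -> (x2 -> x4))) | (x4 ^ (x4 ^ x2)) = 0 | 1 = 1
(x2 ^ (x4 ^ x2)) <-> ((x2 ^ (x4 -> (x2 -> x4))) | (x4 ^ (x4 ^ x2))) = 1 <-> 1 = 1
x2 ^ x4 = 1 ^ 1 = 0
(x2 ^ x4) | x2 = 0 | 1 = 1
x2 & ((x2 ^ x4) | x2) = 1 & 1 = 1
((x2 ^ (x4 ^ x2)) <-> ((x2 ^ (x4 -> (x2 -> x4))) | (x4 ^ (x4 ^ x2)))) <-> (x2 & ((x2 ^ x4) | x2)) = 1 <-> 1 = 1

1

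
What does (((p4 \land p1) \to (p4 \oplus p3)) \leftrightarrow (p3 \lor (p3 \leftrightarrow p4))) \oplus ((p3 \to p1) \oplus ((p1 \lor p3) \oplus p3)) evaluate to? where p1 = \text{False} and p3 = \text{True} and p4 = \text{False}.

p4 \land p1 = \text{False} \land \text{False} = \text{False}
p4 \oplus p3 = \text{False} \oplus \text{True} = \text{True}
(p4 \land p1) \to (p4 \oplus p3) = \text{False} \to \text{True} = \text{True}
p3 \leftrightarrow p4 = \text{True} \leftrightarrow \text{False} = \text{False}
p3 \lor (p3 \leftrightarrow p4) = \text{True} \lor \text{False} = \text{True}
((p4 \land p1) \to (p4 \oplus p3)) \leftrightarrow (p3 \lor (p3 \leftrightarrow p4)) = \text{True} \leftrightarrow \text{True} = \text{True}
p3 \to p1 = \text{True} \to \text{False} = \text{False}
p1 \lor p3 = \text{False} \lor \text{True} = \text{True}
(p1 \lor p3) \oplus p3 = \text{True} \oplus \text{True} = \text{False}
(p3 \to p1) \oplus ((p1 \lor p3) \oplus p3) = \text{False} \oplus \text{False} = \text{False}
(((p4 \land p1) \to (p4 \oplus p3)) \leftrightarrow (p3 \lor (p3 \leftrightarrow p4))) \oplus ((p3 \to p1) \oplus ((p1 \lor p3) \oplus p3)) = \text{True} \oplus \text{False} = \text{True}

\text{True}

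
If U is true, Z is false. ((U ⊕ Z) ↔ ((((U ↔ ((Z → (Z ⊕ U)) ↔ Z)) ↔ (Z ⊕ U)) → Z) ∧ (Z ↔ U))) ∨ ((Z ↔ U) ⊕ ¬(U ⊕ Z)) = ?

False

U ⊕ Z = True ⊕ False = True
Z ⊕ U = False ⊕ True = True
Z → (Z ⊕ U) = False → True = True
(Z → (Z ⊕ U)) ↔ Z = True ↔ False = False
U ↔ ((Z → (Z ⊕ U)) ↔ Z) = True ↔ False = False
Z ⊕ U = False ⊕ True = True
(U ↔ ((Z → (Z ⊕ U)) ↔ Z)) ↔ (Z ⊕ U) = False ↔ True = False
((U ↔ ((Z → (Z ⊕ U)) ↔ Z)) ↔ (Z ⊕ U)) → Z = False → False = True
Z ↔ U = False ↔ True = False
(((U ↔ ((Z → (Z ⊕ U)) ↔ Z)) ↔ (Z ⊕ U)) → Z) ∧ (Z ↔ U) = True ∧ False = False
(U ⊕ Z) ↔ ((((U ↔ ((Z → (Z ⊕ U)) ↔ Z)) ↔ (Z ⊕ U)) → Z) ∧ (Z ↔ U)) = True ↔ False = False
Z ↔ U = False ↔ True = False
U ⊕ Z = True ⊕ False = True
¬(U ⊕ Z) = ¬True = False
(Z ↔ U) ⊕ ¬(U ⊕ Z) = False ⊕ False = False
((U ⊕ Z) ↔ ((((U ↔ ((Z → (Z ⊕ U)) ↔ Z)) ↔ (Z ⊕ U)) → Z) ∧ (Z ↔ U))) ∨ ((Z ↔ U) ⊕ ¬(U ⊕ Z)) = False ∨ False = False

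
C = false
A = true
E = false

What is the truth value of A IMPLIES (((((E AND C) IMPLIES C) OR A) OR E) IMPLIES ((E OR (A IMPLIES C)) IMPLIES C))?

true

E AND C = false AND false = false
(E AND C) IMPLIES C = false IMPLIES false = true
((E AND C) IMPLIES C) OR A = true OR true = true
(((E AND C) IMPLIES C) OR A) OR E = true OR false = true
A IMPLIES C = true IMPLIES false = false
E OR (A IMPLIES C) = false OR false = false
(E OR (A IMPLIES C)) IMPLIES C = false IMPLIES false = true
((((E AND C) IMPLIES C) OR A) OR E) IMPLIES ((E OR (A IMPLIES C)) IMPLIES C) = true IMPLIES true = true
A IMPLIES (((((E AND C) IMPLIES C) OR A) OR E) IMPLIES ((E OR (A IMPLIES C)) IMPLIES C)) = true IMPLIES true = true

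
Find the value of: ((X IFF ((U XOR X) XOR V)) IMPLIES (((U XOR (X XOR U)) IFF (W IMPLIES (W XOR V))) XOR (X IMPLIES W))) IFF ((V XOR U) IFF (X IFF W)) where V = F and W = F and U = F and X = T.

U XOR X = F XOR T = T
(U XOR X) XOR V = T XOR F = T
X IFF ((U XOR X) XOR V) = T IFF T = T
X XOR U = T XOR F = T
U XOR (X XOR U) = F XOR T = T
W XOR V = F XOR F = F
W IMPLIES (W XOR V) = F IMPLIES F = T
(U XOR (X XOR U)) IFF (W IMPLIES (W XOR V)) = T IFF T = T
X IMPLIES W = T IMPLIES F = F
((U XOR (X XOR U)) IFF (W IMPLIES (W XOR V))) XOR (X IMPLIES W) = T XOR F = T
(X IFF ((U XOR X) XOR V)) IMPLIES (((U XOR (X XOR U)) IFF (W IMPLIES (W XOR V))) XOR (X IMPLIES W)) = T IMPLIES T = T
V XOR U = F XOR F = F
X IFF W = T IFF F = F
(V XOR U) IFF (X IFF W) = F IFF F = T
((X IFF ((U XOR X) XOR V)) IMPLIES (((U XOR (X XOR U)) IFF (W IMPLIES (W XOR V))) XOR (X IMPLIES W))) IFF ((V XOR U) IFF (X IFF W)) = T IFF T = T

T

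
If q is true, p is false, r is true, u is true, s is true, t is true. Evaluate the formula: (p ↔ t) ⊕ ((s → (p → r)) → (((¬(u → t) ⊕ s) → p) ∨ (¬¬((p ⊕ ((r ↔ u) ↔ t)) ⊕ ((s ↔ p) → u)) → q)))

Substituting q=T, p=F, r=T, u=T, s=T, t=T:
p ↔ t = F ↔ T = F
p → r = F → T = T
s → (p → r) = T → T = T
u → t = T → T = T
¬(u → t) = ¬T = F
¬(u → t) ⊕ s = F ⊕ T = T
(¬(u → t) ⊕ s) → p = T → F = F
r ↔ u = T ↔ T = T
(r ↔ u) ↔ t = T ↔ T = T
p ⊕ ((r ↔ u) ↔ t) = F ⊕ T = T
s ↔ p = T ↔ F = F
(s ↔ p) → u = F → T = T
(p ⊕ ((r ↔ u) ↔ t)) ⊕ ((s ↔ p) → u) = T ⊕ T = F
¬((p ⊕ ((r ↔ u) ↔ t)) ⊕ ((s ↔ p) → u)) = ¬F = T
¬¬((p ⊕ ((r ↔ u) ↔ t)) ⊕ ((s ↔ p) → u)) = ¬T = F
¬¬((p ⊕ ((r ↔ u) ↔ t)) ⊕ ((s ↔ p) → u)) → q = F → T = T
((¬(u → t) ⊕ s) → p) ∨ (¬¬((p ⊕ ((r ↔ u) ↔ t)) ⊕ ((s ↔ p) → u)) → q) = F ∨ T = T
(s → (p → r)) → (((¬(u → t) ⊕ s) → p) ∨ (¬¬((p ⊕ ((r ↔ u) ↔ t)) ⊕ ((s ↔ p) → u)) → q)) = T → T = T
(p ↔ t) ⊕ ((s → (p → r)) → (((¬(u → t) ⊕ s) → p) ∨ (¬¬((p ⊕ ((r ↔ u) ↔ t)) ⊕ ((s ↔ p) → u)) → q))) = F ⊕ T = T

T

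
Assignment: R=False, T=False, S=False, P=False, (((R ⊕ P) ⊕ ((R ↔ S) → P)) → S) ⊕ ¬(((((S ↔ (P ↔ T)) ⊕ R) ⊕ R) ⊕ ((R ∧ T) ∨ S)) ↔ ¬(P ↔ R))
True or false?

Substituting R=False, T=False, S=False, P=False:
R ⊕ P = False ⊕ False = False
R ↔ S = False ↔ False = True
(R ↔ S) → P = True → False = False
(R ⊕ P) ⊕ ((R ↔ S) → P) = False ⊕ False = False
((R ⊕ P) ⊕ ((R ↔ S) → P)) → S = False → False = True
P ↔ T = False ↔ False = True
S ↔ (P ↔ T) = False ↔ True = False
(S ↔ (P ↔ T)) ⊕ R = False ⊕ False = False
((S ↔ (P ↔ T)) ⊕ R) ⊕ R = False ⊕ False = False
R ∧ T = False ∧ False = False
(R ∧ T) ∨ S = False ∨ False = False
(((S ↔ (P ↔ T)) ⊕ R) ⊕ R) ⊕ ((R ∧ T) ∨ S) = False ⊕ False = False
P ↔ R = False ↔ False = True
¬(P ↔ R) = ¬True = False
((((S ↔ (P ↔ T)) ⊕ R) ⊕ R) ⊕ ((R ∧ T) ∨ S)) ↔ ¬(P ↔ R) = False ↔ False = True
¬(((((S ↔ (P ↔ T)) ⊕ R) ⊕ R) ⊕ ((R ∧ T) ∨ S)) ↔ ¬(P ↔ R)) = ¬True = False
(((R ⊕ P) ⊕ ((R ↔ S) → P)) → S) ⊕ ¬(((((S ↔ (P ↔ T)) ⊕ R) ⊕ R) ⊕ ((R ∧ T) ∨ S)) ↔ ¬(P ↔ R)) = True ⊕ False = True

True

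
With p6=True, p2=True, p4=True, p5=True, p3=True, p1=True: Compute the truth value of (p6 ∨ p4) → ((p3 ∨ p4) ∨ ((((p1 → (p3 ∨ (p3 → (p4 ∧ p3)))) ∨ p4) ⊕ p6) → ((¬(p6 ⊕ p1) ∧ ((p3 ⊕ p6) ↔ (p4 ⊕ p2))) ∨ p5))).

True

p6 ∨ p4 = True ∨ True = True
p3 ∨ p4 = True ∨ True = True
p4 ∧ p3 = True ∧ True = True
p3 → (p4 ∧ p3) = True → True = True
p3 ∨ (p3 → (p4 ∧ p3)) = True ∨ True = True
p1 → (p3 ∨ (p3 → (p4 ∧ p3))) = True → True = True
(p1 → (p3 ∨ (p3 → (p4 ∧ p3)))) ∨ p4 = True ∨ True = True
((p1 → (p3 ∨ (p3 → (p4 ∧ p3)))) ∨ p4) ⊕ p6 = True ⊕ True = False
p6 ⊕ p1 = True ⊕ True = False
¬(p6 ⊕ p1) = ¬False = True
p3 ⊕ p6 = True ⊕ True = False
p4 ⊕ p2 = True ⊕ True = False
(p3 ⊕ p6) ↔ (p4 ⊕ p2) = False ↔ False = True
¬(p6 ⊕ p1) ∧ ((p3 ⊕ p6) ↔ (p4 ⊕ p2)) = True ∧ True = True
(¬(p6 ⊕ p1) ∧ ((p3 ⊕ p6) ↔ (p4 ⊕ p2))) ∨ p5 = True ∨ True = True
(((p1 → (p3 ∨ (p3 → (p4 ∧ p3)))) ∨ p4) ⊕ p6) → ((¬(p6 ⊕ p1) ∧ ((p3 ⊕ p6) ↔ (p4 ⊕ p2))) ∨ p5) = False → True = True
(p3 ∨ p4) ∨ ((((p1 → (p3 ∨ (p3 → (p4 ∧ p3)))) ∨ p4) ⊕ p6) → ((¬(p6 ⊕ p1) ∧ ((p3 ⊕ p6) ↔ (p4 ⊕ p2))) ∨ p5)) = True ∨ True = True
(p6 ∨ p4) → ((p3 ∨ p4) ∨ ((((p1 → (p3 ∨ (p3 → (p4 ∧ p3)))) ∨ p4) ⊕ p6) → ((¬(p6 ⊕ p1) ∧ ((p3 ⊕ p6) ↔ (p4 ⊕ p2))) ∨ p5))) = True → True = True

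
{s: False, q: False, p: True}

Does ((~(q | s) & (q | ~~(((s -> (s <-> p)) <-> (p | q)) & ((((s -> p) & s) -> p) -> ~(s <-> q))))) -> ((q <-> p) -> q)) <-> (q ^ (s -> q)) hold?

True

q | s = False | False = False
~(q | s) = ~False = True
s <-> p = False <-> True = False
s -> (s <-> p) = False -> False = True
p | q = True | False = True
(s -> (s <-> p)) <-> (p | q) = True <-> True = True
s -> p = False -> True = True
(s -> p) & s = True & False = False
((s -> p) & s) -> p = False -> True = True
s <-> q = False <-> False = True
~(s <-> q) = ~True = False
(((s -> p) & s) -> p) -> ~(s <-> q) = True -> False = False
((s -> (s <-> p)) <-> (p | q)) & ((((s -> p) & s) -> p) -> ~(s <-> q)) = True & False = False
~(((s -> (s <-> p)) <-> (p | q)) & ((((s -> p) & s) -> p) -> ~(s <-> q))) = ~False = True
~~(((s -> (s <-> p)) <-> (p | q)) & ((((s -> p) & s) -> p) -> ~(s <-> q))) = ~True = False
q | ~~(((s -> (s <-> p)) <-> (p | q)) & ((((s -> p) & s) -> p) -> ~(s <-> q))) = False | False = False
~(q | s) & (q | ~~(((s -> (s <-> p)) <-> (p | q)) & ((((s -> p) & s) -> p) -> ~(s <-> q)))) = True & False = False
q <-> p = False <-> True = False
(q <-> p) -> q = False -> False = True
(~(q | s) & (q | ~~(((s -> (s <-> p)) <-> (p | q)) & ((((s -> p) & s) -> p) -> ~(s <-> q))))) -> ((q <-> p) -> q) = False -> True = True
s -> q = False -> False = True
q ^ (s -> q) = False ^ True = True
((~(q | s) & (q | ~~(((s -> (s <-> p)) <-> (p | q)) & ((((s -> p) & s) -> p) -> ~(s <-> q))))) -> ((q <-> p) -> q)) <-> (q ^ (s -> q)) = True <-> True = True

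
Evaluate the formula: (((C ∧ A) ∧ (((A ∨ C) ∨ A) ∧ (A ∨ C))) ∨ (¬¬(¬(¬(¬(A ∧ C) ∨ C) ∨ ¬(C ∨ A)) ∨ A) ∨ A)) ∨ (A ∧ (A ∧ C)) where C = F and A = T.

T

C ∧ A = F ∧ T = F
A ∨ C = T ∨ F = T
(A ∨ C) ∨ A = T ∨ T = T
A ∨ C = T ∨ F = T
((A ∨ C) ∨ A) ∧ (A ∨ C) = T ∧ T = T
(C ∧ A) ∧ (((A ∨ C) ∨ A) ∧ (A ∨ C)) = F ∧ T = F
A ∧ C = T ∧ F = F
¬(A ∧ C) = ¬F = T
¬(A ∧ C) ∨ C = T ∨ F = T
¬(¬(A ∧ C) ∨ C) = ¬T = F
C ∨ A = F ∨ T = T
¬(C ∨ A) = ¬T = F
¬(¬(A ∧ C) ∨ C) ∨ ¬(C ∨ A) = F ∨ F = F
¬(¬(¬(A ∧ C) ∨ C) ∨ ¬(C ∨ A)) = ¬F = T
¬(¬(¬(A ∧ C) ∨ C) ∨ ¬(C ∨ A)) ∨ A = T ∨ T = T
¬(¬(¬(¬(A ∧ C) ∨ C) ∨ ¬(C ∨ A)) ∨ A) = ¬T = F
¬¬(¬(¬(¬(A ∧ C) ∨ C) ∨ ¬(C ∨ A)) ∨ A) = ¬F = T
¬¬(¬(¬(¬(A ∧ C) ∨ C) ∨ ¬(C ∨ A)) ∨ A) ∨ A = T ∨ T = T
((C ∧ A) ∧ (((A ∨ C) ∨ A) ∧ (A ∨ C))) ∨ (¬¬(¬(¬(¬(A ∧ C) ∨ C) ∨ ¬(C ∨ A)) ∨ A) ∨ A) = F ∨ T = T
A ∧ C = T ∧ F = F
A ∧ (A ∧ C) = T ∧ F = F
(((C ∧ A) ∧ (((A ∨ C) ∨ A) ∧ (A ∨ C))) ∨ (¬¬(¬(¬(¬(A ∧ C) ∨ C) ∨ ¬(C ∨ A)) ∨ A) ∨ A)) ∨ (A ∧ (A ∧ C)) = T ∨ F = T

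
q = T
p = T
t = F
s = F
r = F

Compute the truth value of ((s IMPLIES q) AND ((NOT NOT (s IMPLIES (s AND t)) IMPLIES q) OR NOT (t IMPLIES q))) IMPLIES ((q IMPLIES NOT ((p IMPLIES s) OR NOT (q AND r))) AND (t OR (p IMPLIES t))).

s IMPLIES q = F IMPLIES T = T
s AND t = F AND F = F
s IMPLIES (s AND t) = F IMPLIES F = T
NOT (s IMPLIES (s AND t)) = NOT T = F
NOT NOT (s IMPLIES (s AND t)) = NOT F = T
NOT NOT (s IMPLIES (s AND t)) IMPLIES q = T IMPLIES T = T
t IMPLIES q = F IMPLIES T = T
NOT (t IMPLIES q) = NOT T = F
(NOT NOT (s IMPLIES (s AND t)) IMPLIES q) OR NOT (t IMPLIES q) = T OR F = T
(s IMPLIES q) AND ((NOT NOT (s IMPLIES (s AND t)) IMPLIES q) OR NOT (t IMPLIES q)) = T AND T = T
p IMPLIES s = T IMPLIES F = F
q AND r = T AND F = F
NOT (q AND r) = NOT F = T
(p IMPLIES s) OR NOT (q AND r) = F OR T = T
NOT ((p IMPLIES s) OR NOT (q AND r)) = NOT T = F
q IMPLIES NOT ((p IMPLIES s) OR NOT (q AND r)) = T IMPLIES F = F
p IMPLIES t = T IMPLIES F = F
t OR (p IMPLIES t) = F OR F = F
(q IMPLIES NOT ((p IMPLIES s) OR NOT (q AND r))) AND (t OR (p IMPLIES t)) = F AND F = F
((s IMPLIES q) AND ((NOT NOT (s IMPLIES (s AND t)) IMPLIES q) OR NOT (t IMPLIES q))) IMPLIES ((q IMPLIES NOT ((p IMPLIES s) OR NOT (q AND r))) AND (t OR (p IMPLIES t))) = T IMPLIES F = F

F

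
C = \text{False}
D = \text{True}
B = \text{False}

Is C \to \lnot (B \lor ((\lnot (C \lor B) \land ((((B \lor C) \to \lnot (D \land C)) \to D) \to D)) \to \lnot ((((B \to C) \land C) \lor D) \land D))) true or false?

\text{True}

C \lor B = \text{False} \lor \text{False} = \text{False}
\lnot (C \lor B) = \lnot \text{False} = \text{True}
B \lor C = \text{False} \lor \text{False} = \text{False}
D \land C = \text{True} \land \text{False} = \text{False}
\lnot (D \land C) = \lnot \text{False} = \text{True}
(B \lor C) \to \lnot (D \land C) = \text{False} \to \text{True} = \text{True}
((B \lor C) \to \lnot (D \land C)) \to D = \text{True} \to \text{True} = \text{True}
(((B \lor C) \to \lnot (D \land C)) \to D) \to D = \text{True} \to \text{True} = \text{True}
\lnot (C \lor B) \land ((((B \lor C) \to \lnot (D \land C)) \to D) \to D) = \text{True} \land \text{True} = \text{True}
B \to C = \text{False} \to \text{False} = \text{True}
(B \to C) \land C = \text{True} \land \text{False} = \text{False}
((B \to C) \land C) \lor D = \text{False} \lor \text{True} = \text{True}
(((B \to C) \land C) \lor D) \land D = \text{True} \land \text{True} = \text{True}
\lnot ((((B \to C) \land C) \lor D) \land D) = \lnot \text{True} = \text{False}
(\lnot (C \lor B) \land ((((B \lor C) \to \lnot (D \land C)) \to D) \to D)) \to \lnot ((((B \to C) \land C) \lor D) \land D) = \text{True} \to \text{False} = \text{False}
B \lor ((\lnot (C \lor B) \land ((((B \lor C) \to \lnot (D \land C)) \to D) \to D)) \to \lnot ((((B \to C) \land C) \lor D) \land D)) = \text{False} \lor \text{False} = \text{False}
\lnot (B \lor ((\lnot (C \lor B) \land ((((B \lor C) \to \lnot (D \land C)) \to D) \to D)) \to \lnot ((((B \to C) \land C) \lor D) \land D))) = \lnot \text{False} = \text{True}
C \to \lnot (B \lor ((\lnot (C \lor B) \land ((((B \lor C) \to \lnot (D \land C)) \to D) \to D)) \to \lnot ((((B \to C) \land C) \lor D) \land D))) = \text{False} \to \text{True} = \text{True}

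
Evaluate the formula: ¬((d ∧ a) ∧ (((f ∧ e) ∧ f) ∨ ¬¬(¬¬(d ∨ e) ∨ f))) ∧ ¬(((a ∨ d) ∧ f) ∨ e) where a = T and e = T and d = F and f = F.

d ∧ a = F ∧ T = F
f ∧ e = F ∧ T = F
(f ∧ e) ∧ f = F ∧ F = F
d ∨ e = F ∨ T = T
¬(d ∨ e) = ¬T = F
¬¬(d ∨ e) = ¬F = T
¬¬(d ∨ e) ∨ f = T ∨ F = T
¬(¬¬(d ∨ e) ∨ f) = ¬T = F
¬¬(¬¬(d ∨ e) ∨ f) = ¬F = T
((f ∧ e) ∧ f) ∨ ¬¬(¬¬(d ∨ e) ∨ f) = F ∨ T = T
(d ∧ a) ∧ (((f ∧ e) ∧ f) ∨ ¬¬(¬¬(d ∨ e) ∨ f)) = F ∧ T = F
¬((d ∧ a) ∧ (((f ∧ e) ∧ f) ∨ ¬¬(¬¬(d ∨ e) ∨ f))) = ¬F = T
a ∨ d = T ∨ F = T
(a ∨ d) ∧ f = T ∧ F = F
((a ∨ d) ∧ f) ∨ e = F ∨ T = T
¬(((a ∨ d) ∧ f) ∨ e) = ¬T = F
¬((d ∧ a) ∧ (((f ∧ e) ∧ f) ∨ ¬¬(¬¬(d ∨ e) ∨ f))) ∧ ¬(((a ∨ d) ∧ f) ∨ e) = T ∧ F = F

F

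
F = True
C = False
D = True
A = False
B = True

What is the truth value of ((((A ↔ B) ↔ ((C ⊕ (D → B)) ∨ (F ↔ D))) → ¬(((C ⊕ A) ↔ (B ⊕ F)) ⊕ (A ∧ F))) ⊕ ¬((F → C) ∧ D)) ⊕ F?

A ↔ B = False ↔ True = False
D → B = True → True = True
C ⊕ (D → B) = False ⊕ True = True
F ↔ D = True ↔ True = True
(C ⊕ (D → B)) ∨ (F ↔ D) = True ∨ True = True
(A ↔ B) ↔ ((C ⊕ (D → B)) ∨ (F ↔ D)) = False ↔ True = False
C ⊕ A = False ⊕ False = False
B ⊕ F = True ⊕ True = False
(C ⊕ A) ↔ (B ⊕ F) = False ↔ False = True
A ∧ F = False ∧ True = False
((C ⊕ A) ↔ (B ⊕ F)) ⊕ (A ∧ F) = True ⊕ False = True
¬(((C ⊕ A) ↔ (B ⊕ F)) ⊕ (A ∧ F)) = ¬True = False
((A ↔ B) ↔ ((C ⊕ (D → B)) ∨ (F ↔ D))) → ¬(((C ⊕ A) ↔ (B ⊕ F)) ⊕ (A ∧ F)) = False → False = True
F → C = True → False = False
(F → C) ∧ D = False ∧ True = False
¬((F → C) ∧ D) = ¬False = True
(((A ↔ B) ↔ ((C ⊕ (D → B)) ∨ (F ↔ D))) → ¬(((C ⊕ A) ↔ (B ⊕ F)) ⊕ (A ∧ F))) ⊕ ¬((F → C) ∧ D) = True ⊕ True = False
((((A ↔ B) ↔ ((C ⊕ (D → B)) ∨ (F ↔ D))) → ¬(((C ⊕ A) ↔ (B ⊕ F)) ⊕ (A ∧ F))) ⊕ ¬((F → C) ∧ D)) ⊕ F = False ⊕ True = True

True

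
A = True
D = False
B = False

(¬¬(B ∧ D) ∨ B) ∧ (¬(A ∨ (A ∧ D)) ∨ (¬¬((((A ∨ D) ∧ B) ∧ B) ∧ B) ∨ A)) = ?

B ∧ D = False ∧ False = False
¬(B ∧ D) = ¬False = True
¬¬(B ∧ D) = ¬True = False
¬¬(B ∧ D) ∨ B = False ∨ False = False
A ∧ D = True ∧ False = False
A ∨ (A ∧ D) = True ∨ False = True
¬(A ∨ (A ∧ D)) = ¬True = False
A ∨ D = True ∨ False = True
(A ∨ D) ∧ B = True ∧ False = False
((A ∨ D) ∧ B) ∧ B = False ∧ False = False
(((A ∨ D) ∧ B) ∧ B) ∧ B = False ∧ False = False
¬((((A ∨ D) ∧ B) ∧ B) ∧ B) = ¬False = True
¬¬((((A ∨ D) ∧ B) ∧ B) ∧ B) = ¬True = False
¬¬((((A ∨ D) ∧ B) ∧ B) ∧ B) ∨ A = False ∨ True = True
¬(A ∨ (A ∧ D)) ∨ (¬¬((((A ∨ D) ∧ B) ∧ B) ∧ B) ∨ A) = False ∨ True = True
(¬¬(B ∧ D) ∨ B) ∧ (¬(A ∨ (A ∧ D)) ∨ (¬¬((((A ∨ D) ∧ B) ∧ B) ∧ B) ∨ A)) = False ∧ True = False

False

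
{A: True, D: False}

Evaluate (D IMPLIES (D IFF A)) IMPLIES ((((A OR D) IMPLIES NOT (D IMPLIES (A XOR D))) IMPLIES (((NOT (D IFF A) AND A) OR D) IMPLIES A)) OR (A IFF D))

D IFF A = False IFF True = False
D IMPLIES (D IFF A) = False IMPLIES False = True
A OR D = True OR False = True
A XOR D = True XOR False = True
D IMPLIES (A XOR D) = False IMPLIES True = True
NOT (D IMPLIES (A XOR D)) = NOT True = False
(A OR D) IMPLIES NOT (D IMPLIES (A XOR D)) = True IMPLIES False = False
D IFF A = False IFF True = False
NOT (D IFF A) = NOT False = True
NOT (D IFF A) AND A = True AND True = True
(NOT (D IFF A) AND A) OR D = True OR False = True
((NOT (D IFF A) AND A) OR D) IMPLIES A = True IMPLIES True = True
((A OR D) IMPLIES NOT (D IMPLIES (A XOR D))) IMPLIES (((NOT (D IFF A) AND A) OR D) IMPLIES A) = False IMPLIES True = True
A IFF D = True IFF False = False
(((A OR D) IMPLIES NOT (D IMPLIES (A XOR D))) IMPLIES (((NOT (D IFF A) AND A) OR D) IMPLIES A)) OR (A IFF D) = True OR False = True
(D IMPLIES (D IFF A)) IMPLIES ((((A OR D) IMPLIES NOT (D IMPLIES (A XOR D))) IMPLIES (((NOT (D IFF A) AND A) OR D) IMPLIES A)) OR (A IFF D)) = True IMPLIES True = True

True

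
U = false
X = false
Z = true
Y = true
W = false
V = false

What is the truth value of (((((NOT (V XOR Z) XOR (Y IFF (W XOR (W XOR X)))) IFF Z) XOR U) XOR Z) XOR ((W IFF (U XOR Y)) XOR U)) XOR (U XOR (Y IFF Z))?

false

V XOR Z = false XOR true = true
NOT (V XOR Z) = NOT true = false
W XOR X = false XOR false = false
W XOR (W XOR X) = false XOR false = false
Y IFF (W XOR (W XOR X)) = true IFF false = false
NOT (V XOR Z) XOR (Y IFF (W XOR (W XOR X))) = false XOR false = false
(NOT (V XOR Z) XOR (Y IFF (W XOR (W XOR X)))) IFF Z = false IFF true = false
((NOT (V XOR Z) XOR (Y IFF (W XOR (W XOR X)))) IFF Z) XOR U = false XOR false = false
(((NOT (V XOR Z) XOR (Y IFF (W XOR (W XOR X)))) IFF Z) XOR U) XOR Z = false XOR true = true
U XOR Y = false XOR true = true
W IFF (U XOR Y) = false IFF true = false
(W IFF (U XOR Y)) XOR U = false XOR false = false
((((NOT (V XOR Z) XOR (Y IFF (W XOR (W XOR X)))) IFF Z) XOR U) XOR Z) XOR ((W IFF (U XOR Y)) XOR U) = true XOR false = true
Y IFF Z = true IFF true = true
U XOR (Y IFF Z) = false XOR true = true
(((((NOT (V XOR Z) XOR (Y IFF (W XOR (W XOR X)))) IFF Z) XOR U) XOR Z) XOR ((W IFF (U XOR Y)) XOR U)) XOR (U XOR (Y IFF Z)) = true XOR true = false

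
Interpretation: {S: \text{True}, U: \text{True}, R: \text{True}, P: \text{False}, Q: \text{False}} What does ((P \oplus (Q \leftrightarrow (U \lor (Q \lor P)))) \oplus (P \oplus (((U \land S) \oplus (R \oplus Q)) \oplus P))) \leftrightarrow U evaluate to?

\text{False}

Q \lor P = \text{False} \lor \text{False} = \text{False}
U \lor (Q \lor P) = \text{True} \lor \text{False} = \text{True}
Q \leftrightarrow (U \lor (Q \lor P)) = \text{False} \leftrightarrow \text{True} = \text{False}
P \oplus (Q \leftrightarrow (U \lor (Q \lor P))) = \text{False} \oplus \text{False} = \text{False}
U \land S = \text{True} \land \text{True} = \text{True}
R \oplus Q = \text{True} \oplus \text{False} = \text{True}
(U \land S) \oplus (R \oplus Q) = \text{True} \oplus \text{True} = \text{False}
((U \land S) \oplus (R \oplus Q)) \oplus P = \text{False} \oplus \text{False} = \text{False}
P \oplus (((U \land S) \oplus (R \oplus Q)) \oplus P) = \text{False} \oplus \text{False} = \text{False}
(P \oplus (Q \leftrightarrow (U \lor (Q \lor P)))) \oplus (P \oplus (((U \land S) \oplus (R \oplus Q)) \oplus P)) = \text{False} \oplus \text{False} = \text{False}
((P \oplus (Q \leftrightarrow (U \lor (Q \lor P)))) \oplus (P \oplus (((U \land S) \oplus (R \oplus Q)) \oplus P))) \leftrightarrow U = \text{False} \leftrightarrow \text{True} = \text{False}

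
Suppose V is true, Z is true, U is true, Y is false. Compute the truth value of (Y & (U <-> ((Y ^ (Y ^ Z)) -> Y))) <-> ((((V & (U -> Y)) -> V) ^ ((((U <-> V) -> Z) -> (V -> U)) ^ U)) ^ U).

True

Y ^ Z = False ^ True = True
Y ^ (Y ^ Z) = False ^ True = True
(Y ^ (Y ^ Z)) -> Y = True -> False = False
U <-> ((Y ^ (Y ^ Z)) -> Y) = True <-> False = False
Y & (U <-> ((Y ^ (Y ^ Z)) -> Y)) = False & False = False
U -> Y = True -> False = False
V & (U -> Y) = True & False = False
(V & (U -> Y)) -> V = False -> True = True
U <-> V = True <-> True = True
(U <-> V) -> Z = True -> True = True
V -> U = True -> True = True
((U <-> V) -> Z) -> (V -> U) = True -> True = True
(((U <-> V) -> Z) -> (V -> U)) ^ U = True ^ True = False
((V & (U -> Y)) -> V) ^ ((((U <-> V) -> Z) -> (V -> U)) ^ U) = True ^ False = True
(((V & (U -> Y)) -> V) ^ ((((U <-> V) -> Z) -> (V -> U)) ^ U)) ^ U = True ^ True = False
(Y & (U <-> ((Y ^ (Y ^ Z)) -> Y))) <-> ((((V & (U -> Y)) -> V) ^ ((((U <-> V) -> Z) -> (V -> U)) ^ U)) ^ U) = False <-> False = True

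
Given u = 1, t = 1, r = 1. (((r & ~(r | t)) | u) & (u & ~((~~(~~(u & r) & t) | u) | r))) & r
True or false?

0

r | t = 1 | 1 = 1
~(r | t) = ~1 = 0
r & ~(r | t) = 1 & 0 = 0
(r & ~(r | t)) | u = 0 | 1 = 1
u & r = 1 & 1 = 1
~(u & r) = ~1 = 0
~~(u & r) = ~0 = 1
~~(u & r) & t = 1 & 1 = 1
~(~~(u & r) & t) = ~1 = 0
~~(~~(u & r) & t) = ~0 = 1
~~(~~(u & r) & t) | u = 1 | 1 = 1
(~~(~~(u & r) & t) | u) | r = 1 | 1 = 1
~((~~(~~(u & r) & t) | u) | r) = ~1 = 0
u & ~((~~(~~(u & r) & t) | u) | r) = 1 & 0 = 0
((r & ~(r | t)) | u) & (u & ~((~~(~~(u & r) & t) | u) | r)) = 1 & 0 = 0
(((r & ~(r | t)) | u) & (u & ~((~~(~~(u & r) & t) | u) | r))) & r = 0 & 1 = 0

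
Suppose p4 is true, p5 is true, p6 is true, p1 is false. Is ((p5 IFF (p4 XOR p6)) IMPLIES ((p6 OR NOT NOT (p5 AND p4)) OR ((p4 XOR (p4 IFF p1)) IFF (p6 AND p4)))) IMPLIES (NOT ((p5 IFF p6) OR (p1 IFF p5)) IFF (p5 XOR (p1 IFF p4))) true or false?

False

p4 XOR p6 = True XOR True = False
p5 IFF (p4 XOR p6) = True IFF False = False
p5 AND p4 = True AND True = True
NOT (p5 AND p4) = NOT True = False
NOT NOT (p5 AND p4) = NOT False = True
p6 OR NOT NOT (p5 AND p4) = True OR True = True
p4 IFF p1 = True IFF False = False
p4 XOR (p4 IFF p1) = True XOR False = True
p6 AND p4 = True AND True = True
(p4 XOR (p4 IFF p1)) IFF (p6 AND p4) = True IFF True = True
(p6 OR NOT NOT (p5 AND p4)) OR ((p4 XOR (p4 IFF p1)) IFF (p6 AND p4)) = True OR True = True
(p5 IFF (p4 XOR p6)) IMPLIES ((p6 OR NOT NOT (p5 AND p4)) OR ((p4 XOR (p4 IFF p1)) IFF (p6 AND p4))) = False IMPLIES True = True
p5 IFF p6 = True IFF True = True
p1 IFF p5 = False IFF True = False
(p5 IFF p6) OR (p1 IFF p5) = True OR False = True
NOT ((p5 IFF p6) OR (p1 IFF p5)) = NOT True = False
p1 IFF p4 = False IFF True = False
p5 XOR (p1 IFF p4) = True XOR False = True
NOT ((p5 IFF p6) OR (p1 IFF p5)) IFF (p5 XOR (p1 IFF p4)) = False IFF True = False
((p5 IFF (p4 XOR p6)) IMPLIES ((p6 OR NOT NOT (p5 AND p4)) OR ((p4 XOR (p4 IFF p1)) IFF (p6 AND p4)))) IMPLIES (NOT ((p5 IFF p6) OR (p1 IFF p5)) IFF (p5 XOR (p1 IFF p4))) = True IMPLIES False = False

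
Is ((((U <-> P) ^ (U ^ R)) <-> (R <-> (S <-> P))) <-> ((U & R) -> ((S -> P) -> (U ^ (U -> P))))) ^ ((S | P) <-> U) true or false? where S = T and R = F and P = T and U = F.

T

U <-> P = F <-> T = F
U ^ R = F ^ F = F
(U <-> P) ^ (U ^ R) = F ^ F = F
S <-> P = T <-> T = T
R <-> (S <-> P) = F <-> T = F
((U <-> P) ^ (U ^ R)) <-> (R <-> (S <-> P)) = F <-> F = T
U & R = F & F = F
S -> P = T -> T = T
U -> P = F -> T = T
U ^ (U -> P) = F ^ T = T
(S -> P) -> (U ^ (U -> P)) = T -> T = T
(U & R) -> ((S -> P) -> (U ^ (U -> P))) = F -> T = T
(((U <-> P) ^ (U ^ R)) <-> (R <-> (S <-> P))) <-> ((U & R) -> ((S -> P) -> (U ^ (U -> P)))) = T <-> T = T
S | P = T | T = T
(S | P) <-> U = T <-> F = F
((((U <-> P) ^ (U ^ R)) <-> (R <-> (S <-> P))) <-> ((U & R) -> ((S -> P) -> (U ^ (U -> P))))) ^ ((S | P) <-> U) = T ^ F = T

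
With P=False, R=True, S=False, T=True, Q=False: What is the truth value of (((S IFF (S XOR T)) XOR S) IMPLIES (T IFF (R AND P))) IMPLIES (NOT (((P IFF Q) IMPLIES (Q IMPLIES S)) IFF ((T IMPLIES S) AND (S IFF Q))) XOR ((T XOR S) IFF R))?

False

S XOR T = False XOR True = True
S IFF (S XOR T) = False IFF True = False
(S IFF (S XOR T)) XOR S = False XOR False = False
R AND P = True AND False = False
T IFF (R AND P) = True IFF False = False
((S IFF (S XOR T)) XOR S) IMPLIES (T IFF (R AND P)) = False IMPLIES False = True
P IFF Q = False IFF False = True
Q IMPLIES S = False IMPLIES False = True
(P IFF Q) IMPLIES (Q IMPLIES S) = True IMPLIES True = True
T IMPLIES S = True IMPLIES False = False
S IFF Q = False IFF False = True
(T IMPLIES S) AND (S IFF Q) = False AND True = False
((P IFF Q) IMPLIES (Q IMPLIES S)) IFF ((T IMPLIES S) AND (S IFF Q)) = True IFF False = False
NOT (((P IFF Q) IMPLIES (Q IMPLIES S)) IFF ((T IMPLIES S) AND (S IFF Q))) = NOT False = True
T XOR S = True XOR False = True
(T XOR S) IFF R = True IFF True = True
NOT (((P IFF Q) IMPLIES (Q IMPLIES S)) IFF ((T IMPLIES S) AND (S IFF Q))) XOR ((T XOR S) IFF R) = True XOR True = False
(((S IFF (S XOR T)) XOR S) IMPLIES (T IFF (R AND P))) IMPLIES (NOT (((P IFF Q) IMPLIES (Q IMPLIES S)) IFF ((T IMPLIES S) AND (S IFF Q))) XOR ((T XOR S) IFF R)) = True IMPLIES False = False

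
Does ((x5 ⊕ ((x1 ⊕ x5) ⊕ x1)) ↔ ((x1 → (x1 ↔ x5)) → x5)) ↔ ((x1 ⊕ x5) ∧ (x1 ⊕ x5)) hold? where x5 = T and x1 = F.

F

x1 ⊕ x5 = F ⊕ T = T
(x1 ⊕ x5) ⊕ x1 = T ⊕ F = T
x5 ⊕ ((x1 ⊕ x5) ⊕ x1) = T ⊕ T = F
x1 ↔ x5 = F ↔ T = F
x1 → (x1 ↔ x5) = F → F = T
(x1 → (x1 ↔ x5)) → x5 = T → T = T
(x5 ⊕ ((x1 ⊕ x5) ⊕ x1)) ↔ ((x1 → (x1 ↔ x5)) → x5) = F ↔ T = F
x1 ⊕ x5 = F ⊕ T = T
x1 ⊕ x5 = F ⊕ T = T
(x1 ⊕ x5) ∧ (x1 ⊕ x5) = T ∧ T = T
((x5 ⊕ ((x1 ⊕ x5) ⊕ x1)) ↔ ((x1 → (x1 ↔ x5)) → x5)) ↔ ((x1 ⊕ x5) ∧ (x1 ⊕ x5)) = F ↔ T = F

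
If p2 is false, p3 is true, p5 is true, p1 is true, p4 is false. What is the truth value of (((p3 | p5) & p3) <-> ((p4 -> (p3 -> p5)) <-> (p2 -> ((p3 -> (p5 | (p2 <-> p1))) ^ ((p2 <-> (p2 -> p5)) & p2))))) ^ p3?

0

Substituting p2=0, p3=1, p5=1, p1=1, p4=0:
p3 | p5 = 1 | 1 = 1
(p3 | p5) & p3 = 1 & 1 = 1
p3 -> p5 = 1 -> 1 = 1
p4 -> (p3 -> p5) = 0 -> 1 = 1
p2 <-> p1 = 0 <-> 1 = 0
p5 | (p2 <-> p1) = 1 | 0 = 1
p3 -> (p5 | (p2 <-> p1)) = 1 -> 1 = 1
p2 -> p5 = 0 -> 1 = 1
p2 <-> (p2 -> p5) = 0 <-> 1 = 0
(p2 <-> (p2 -> p5)) & p2 = 0 & 0 = 0
(p3 -> (p5 | (p2 <-> p1))) ^ ((p2 <-> (p2 -> p5)) & p2) = 1 ^ 0 = 1
p2 -> ((p3 -> (p5 | (p2 <-> p1))) ^ ((p2 <-> (p2 -> p5)) & p2)) = 0 -> 1 = 1
(p4 -> (p3 -> p5)) <-> (p2 -> ((p3 -> (p5 | (p2 <-> p1))) ^ ((p2 <-> (p2 -> p5)) & p2))) = 1 <-> 1 = 1
((p3 | p5) & p3) <-> ((p4 -> (p3 -> p5)) <-> (p2 -> ((p3 -> (p5 | (p2 <-> p1))) ^ ((p2 <-> (p2 -> p5)) & p2)))) = 1 <-> 1 = 1
(((p3 | p5) & p3) <-> ((p4 -> (p3 -> p5)) <-> (p2 -> ((p3 -> (p5 | (p2 <-> p1))) ^ ((p2 <-> (p2 -> p5)) & p2))))) ^ p3 = 1 ^ 1 = 0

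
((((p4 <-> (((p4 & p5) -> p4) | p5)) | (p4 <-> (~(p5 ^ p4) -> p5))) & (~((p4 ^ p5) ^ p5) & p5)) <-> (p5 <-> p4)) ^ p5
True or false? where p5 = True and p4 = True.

True

p4 & p5 = True & True = True
(p4 & p5) -> p4 = True -> True = True
((p4 & p5) -> p4) | p5 = True | True = True
p4 <-> (((p4 & p5) -> p4) | p5) = True <-> True = True
p5 ^ p4 = True ^ True = False
~(p5 ^ p4) = ~False = True
~(p5 ^ p4) -> p5 = True -> True = True
p4 <-> (~(p5 ^ p4) -> p5) = True <-> True = True
(p4 <-> (((p4 & p5) -> p4) | p5)) | (p4 <-> (~(p5 ^ p4) -> p5)) = True | True = True
p4 ^ p5 = True ^ True = False
(p4 ^ p5) ^ p5 = False ^ True = True
~((p4 ^ p5) ^ p5) = ~True = False
~((p4 ^ p5) ^ p5) & p5 = False & True = False
((p4 <-> (((p4 & p5) -> p4) | p5)) | (p4 <-> (~(p5 ^ p4) -> p5))) & (~((p4 ^ p5) ^ p5) & p5) = True & False = False
p5 <-> p4 = True <-> True = True
(((p4 <-> (((p4 & p5) -> p4) | p5)) | (p4 <-> (~(p5 ^ p4) -> p5))) & (~((p4 ^ p5) ^ p5) & p5)) <-> (p5 <-> p4) = False <-> True = False
((((p4 <-> (((p4 & p5) -> p4) | p5)) | (p4 <-> (~(p5 ^ p4) -> p5))) & (~((p4 ^ p5) ^ p5) & p5)) <-> (p5 <-> p4)) ^ p5 = False ^ True = True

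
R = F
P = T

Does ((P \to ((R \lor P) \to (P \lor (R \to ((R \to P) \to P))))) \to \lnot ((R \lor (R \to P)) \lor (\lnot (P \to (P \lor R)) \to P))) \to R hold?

T

R \lor P = F \lor T = T
R \to P = F \to T = T
(R \to P) \to P = T \to T = T
R \to ((R \to P) \to P) = F \to T = T
P \lor (R \to ((R \to P) \to P)) = T \lor T = T
(R \lor P) \to (P \lor (R \to ((R \to P) \to P))) = T \to T = T
P \to ((R \lor P) \to (P \lor (R \to ((R \to P) \to P)))) = T \to T = T
R \to P = F \to T = T
R \lor (R \to P) = F \lor T = T
P \lor R = T \lor F = T
P \to (P \lor R) = T \to T = T
\lnot (P \to (P \lor R)) = \lnot T = F
\lnot (P \to (P \lor R)) \to P = F \to T = T
(R \lor (R \to P)) \lor (\lnot (P \to (P \lor R)) \to P) = T \lor T = T
\lnot ((R \lor (R \to P)) \lor (\lnot (P \to (P \lor R)) \to P)) = \lnot T = F
(P \to ((R \lor P) \to (P \lor (R \to ((R \to P) \to P))))) \to \lnot ((R \lor (R \to P)) \lor (\lnot (P \to (P \lor R)) \to P)) = T \to F = F
((P \to ((R \lor P) \to (P \lor (R \to ((R \to P) \to P))))) \to \lnot ((R \lor (R \to P)) \lor (\lnot (P \to (P \lor R)) \to P))) \to R = F \to F = T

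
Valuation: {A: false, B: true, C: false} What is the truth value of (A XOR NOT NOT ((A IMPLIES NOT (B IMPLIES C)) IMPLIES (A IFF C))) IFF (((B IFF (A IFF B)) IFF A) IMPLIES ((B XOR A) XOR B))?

false

Substituting A=false, B=true, C=false:
B IMPLIES C = true IMPLIES false = false
NOT (B IMPLIES C) = NOT false = true
A IMPLIES NOT (B IMPLIES C) = false IMPLIES true = true
A IFF C = false IFF false = true
(A IMPLIES NOT (B IMPLIES C)) IMPLIES (A IFF C) = true IMPLIES true = true
NOT ((A IMPLIES NOT (B IMPLIES C)) IMPLIES (A IFF C)) = NOT true = false
NOT NOT ((A IMPLIES NOT (B IMPLIES C)) IMPLIES (A IFF C)) = NOT false = true
A XOR NOT NOT ((A IMPLIES NOT (B IMPLIES C)) IMPLIES (A IFF C)) = false XOR true = true
A IFF B = false IFF true = false
B IFF (A IFF B) = true IFF false = false
(B IFF (A IFF B)) IFF A = false IFF false = true
B XOR A = true XOR false = true
(B XOR A) XOR B = true XOR true = false
((B IFF (A IFF B)) IFF A) IMPLIES ((B XOR A) XOR B) = true IMPLIES false = false
(A XOR NOT NOT ((A IMPLIES NOT (B IMPLIES C)) IMPLIES (A IFF C))) IFF (((B IFF (A IFF B)) IFF A) IMPLIES ((B XOR A) XOR B)) = true IFF false = false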